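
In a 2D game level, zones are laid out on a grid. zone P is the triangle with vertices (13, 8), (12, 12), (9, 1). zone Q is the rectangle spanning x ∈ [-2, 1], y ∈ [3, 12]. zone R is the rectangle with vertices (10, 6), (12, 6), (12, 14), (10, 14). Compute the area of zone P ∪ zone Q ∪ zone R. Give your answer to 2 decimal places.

By inclusion–exclusion:
Individual areas: |zone P| = 11.5, |zone Q| = 27, |zone R| = 16.
|zone P∩zone Q| = 0.
|zone P∩zone R| = 4.8912.
|zone Q∩zone R| = 0 (no overlap).
|zone P∩zone Q∩zone R| = 0.
|zone P ∪ zone Q ∪ zone R| = 54.5 − 4.8912 + 0 = 49.61.

49.61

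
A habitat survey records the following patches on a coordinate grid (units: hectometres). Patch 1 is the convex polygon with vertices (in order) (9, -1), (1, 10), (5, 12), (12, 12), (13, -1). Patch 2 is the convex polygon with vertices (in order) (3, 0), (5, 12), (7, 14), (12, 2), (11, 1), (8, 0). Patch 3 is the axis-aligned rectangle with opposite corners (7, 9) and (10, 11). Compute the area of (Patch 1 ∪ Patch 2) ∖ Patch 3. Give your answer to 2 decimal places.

113.87

|Patch 1 ∪ Patch 2| = 119.8734.
|(Patch 1 ∪ Patch 2) ∩ Patch 3| = 6.
|(Patch 1 ∪ Patch 2) ∖ Patch 3| = 119.8734 − 6 = 113.87.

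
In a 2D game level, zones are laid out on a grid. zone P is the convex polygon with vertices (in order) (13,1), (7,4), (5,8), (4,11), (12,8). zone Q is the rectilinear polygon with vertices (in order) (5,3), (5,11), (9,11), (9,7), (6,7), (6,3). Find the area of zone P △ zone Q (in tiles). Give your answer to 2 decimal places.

41.00

|zone P| = 44, |zone Q| = 20, |zone P∩zone Q| = 11.5.
|zone P △ zone Q| = |zone P| + |zone Q| − 2·|zone P∩zone Q| = 44 + 20 − 23 = 41.00.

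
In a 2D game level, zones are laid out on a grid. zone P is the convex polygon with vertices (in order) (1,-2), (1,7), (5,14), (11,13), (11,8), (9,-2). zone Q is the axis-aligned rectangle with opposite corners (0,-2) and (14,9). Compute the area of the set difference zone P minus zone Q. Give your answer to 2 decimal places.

34.14

|zone P| = 133, |zone P∩zone Q| = 98.8571.
|zone P ∖ zone Q| = |zone P| − |zone P∩zone Q| = 133 − 98.8571 = 34.14.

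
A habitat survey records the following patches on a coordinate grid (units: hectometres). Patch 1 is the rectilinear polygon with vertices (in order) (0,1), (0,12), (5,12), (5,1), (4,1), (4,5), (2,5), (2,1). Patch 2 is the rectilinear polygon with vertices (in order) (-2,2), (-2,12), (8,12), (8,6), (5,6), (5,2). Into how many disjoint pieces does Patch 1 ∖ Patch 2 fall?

Patch 1 ∖ Patch 2 splits into 2 disjoint pieces (area 2, area 1).

2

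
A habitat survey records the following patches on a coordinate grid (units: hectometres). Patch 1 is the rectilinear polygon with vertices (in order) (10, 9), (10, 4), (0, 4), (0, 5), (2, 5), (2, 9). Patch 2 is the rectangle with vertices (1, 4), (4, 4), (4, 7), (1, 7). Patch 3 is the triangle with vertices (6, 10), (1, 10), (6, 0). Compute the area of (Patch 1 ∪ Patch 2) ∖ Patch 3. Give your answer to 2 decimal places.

|Patch 1 ∪ Patch 2| = 44.
|(Patch 1 ∪ Patch 2) ∩ Patch 3| = 16.
|(Patch 1 ∪ Patch 2) ∖ Patch 3| = 44 − 16 = 28.00.

28.00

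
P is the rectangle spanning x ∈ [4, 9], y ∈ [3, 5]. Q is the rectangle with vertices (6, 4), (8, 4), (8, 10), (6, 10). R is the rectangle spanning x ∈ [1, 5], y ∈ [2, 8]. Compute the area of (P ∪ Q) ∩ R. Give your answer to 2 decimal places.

The region (P ∪ Q) ∩ R is the polygon with vertices (4,3), (4,5), (5,5), (5,3).
By the shoelace formula its area is 2.00.

2.00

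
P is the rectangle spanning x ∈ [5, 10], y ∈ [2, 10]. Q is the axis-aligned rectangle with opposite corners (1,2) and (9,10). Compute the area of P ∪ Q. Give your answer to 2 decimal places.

By inclusion–exclusion:
Individual areas: |P| = 40, |Q| = 64.
|P∩Q|: x∈[5,9], y∈[2,10] → 4·8 = 32.
|P ∪ Q| = 104 − 32 = 72.00.

72.00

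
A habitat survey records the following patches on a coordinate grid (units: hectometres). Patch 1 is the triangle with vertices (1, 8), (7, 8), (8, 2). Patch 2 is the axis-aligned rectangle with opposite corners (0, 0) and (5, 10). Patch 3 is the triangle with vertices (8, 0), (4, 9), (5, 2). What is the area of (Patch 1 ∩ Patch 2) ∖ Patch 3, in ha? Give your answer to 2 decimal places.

|Patch 1 ∩ Patch 2| = 6.8571.
|(Patch 1 ∩ Patch 2) ∩ Patch 3| = 1.686.
|(Patch 1 ∩ Patch 2) ∖ Patch 3| = 6.8571 − 1.686 = 5.17.

5.17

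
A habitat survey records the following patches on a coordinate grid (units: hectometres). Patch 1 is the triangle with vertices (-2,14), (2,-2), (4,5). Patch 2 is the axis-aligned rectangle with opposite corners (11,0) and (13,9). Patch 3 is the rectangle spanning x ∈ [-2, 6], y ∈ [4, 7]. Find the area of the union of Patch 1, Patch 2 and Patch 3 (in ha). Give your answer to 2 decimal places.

61.85

By inclusion–exclusion:
Individual areas: |Patch 1| = 30, |Patch 2| = 18, |Patch 3| = 24.
|Patch 1∩Patch 2| = 0.
|Patch 1∩Patch 3| = 10.1488.
|Patch 2∩Patch 3| = 0 (no overlap).
|Patch 1∩Patch 2∩Patch 3| = 0.
|Patch 1 ∪ Patch 2 ∪ Patch 3| = 72 − 10.1488 + 0 = 61.85.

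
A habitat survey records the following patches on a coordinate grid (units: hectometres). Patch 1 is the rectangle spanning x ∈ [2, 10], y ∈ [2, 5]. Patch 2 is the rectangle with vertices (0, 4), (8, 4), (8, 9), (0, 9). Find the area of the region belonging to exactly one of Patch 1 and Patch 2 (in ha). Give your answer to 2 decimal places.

52.00

|Patch 1∩Patch 2|: x∈[2,8], y∈[4,5] → 6·1 = 6.
|Patch 1 △ Patch 2| = |Patch 1| + |Patch 2| − 2·|Patch 1∩Patch 2| = 24 + 40 − 12 = 52.00.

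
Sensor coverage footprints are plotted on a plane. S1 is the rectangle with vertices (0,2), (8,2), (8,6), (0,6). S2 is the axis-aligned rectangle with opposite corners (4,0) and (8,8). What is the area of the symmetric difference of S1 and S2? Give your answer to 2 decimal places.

32.00

|S1∩S2|: x∈[4,8], y∈[2,6] → 4·4 = 16.
|S1 △ S2| = |S1| + |S2| − 2·|S1∩S2| = 32 + 32 − 32 = 32.00.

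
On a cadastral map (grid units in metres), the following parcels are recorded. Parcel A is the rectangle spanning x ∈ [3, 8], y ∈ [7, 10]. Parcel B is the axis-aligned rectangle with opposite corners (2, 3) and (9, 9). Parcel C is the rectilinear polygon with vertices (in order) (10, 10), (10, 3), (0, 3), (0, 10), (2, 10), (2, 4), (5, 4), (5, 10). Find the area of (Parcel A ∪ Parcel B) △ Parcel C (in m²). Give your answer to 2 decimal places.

39.00

|Parcel A ∪ Parcel B| = 47.
|(Parcel A ∪ Parcel B) ∩ Parcel C| = 30.
|(Parcel A ∪ Parcel B) △ Parcel C| = 47 + 52 − 60 = 39.00.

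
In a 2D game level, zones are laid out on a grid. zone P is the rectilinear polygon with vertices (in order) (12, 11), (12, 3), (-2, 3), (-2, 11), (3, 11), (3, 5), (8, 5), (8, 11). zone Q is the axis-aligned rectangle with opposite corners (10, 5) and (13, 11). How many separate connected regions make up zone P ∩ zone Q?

zone P ∩ zone Q is a single connected region.

1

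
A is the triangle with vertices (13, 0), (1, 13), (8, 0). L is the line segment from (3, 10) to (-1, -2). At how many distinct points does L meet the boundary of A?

The segment meets the boundary at (2.853,9.559).

1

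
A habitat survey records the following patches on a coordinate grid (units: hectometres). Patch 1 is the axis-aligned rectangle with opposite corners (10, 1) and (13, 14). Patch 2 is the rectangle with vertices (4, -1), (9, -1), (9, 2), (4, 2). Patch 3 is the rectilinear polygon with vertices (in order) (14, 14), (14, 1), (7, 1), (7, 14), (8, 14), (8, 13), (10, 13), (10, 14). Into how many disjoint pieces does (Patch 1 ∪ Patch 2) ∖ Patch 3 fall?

(Patch 1 ∪ Patch 2) ∖ Patch 3 is a single connected region.

1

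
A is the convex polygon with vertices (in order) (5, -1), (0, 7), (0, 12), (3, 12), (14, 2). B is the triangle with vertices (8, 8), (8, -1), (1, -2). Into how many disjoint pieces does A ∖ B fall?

A ∖ B splits into 2 disjoint pieces (area 48.4594, area 22.3636).

2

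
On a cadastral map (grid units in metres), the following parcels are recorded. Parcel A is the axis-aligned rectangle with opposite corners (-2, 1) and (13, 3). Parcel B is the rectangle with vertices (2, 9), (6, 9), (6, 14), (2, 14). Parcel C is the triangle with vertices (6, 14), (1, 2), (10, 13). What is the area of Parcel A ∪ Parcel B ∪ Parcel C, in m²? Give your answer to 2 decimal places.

71.09

By inclusion–exclusion:
Individual areas: |Parcel A| = 30, |Parcel B| = 20, |Parcel C| = 26.5.
|Parcel A∩Parcel B| = 0 (no overlap).
|Parcel A∩Parcel C| = 0.2008.
|Parcel B∩Parcel C| = 5.2083.
|Parcel A∩Parcel B∩Parcel C| = 0.
|Parcel A ∪ Parcel B ∪ Parcel C| = 76.5 − 5.4091 + 0 = 71.09.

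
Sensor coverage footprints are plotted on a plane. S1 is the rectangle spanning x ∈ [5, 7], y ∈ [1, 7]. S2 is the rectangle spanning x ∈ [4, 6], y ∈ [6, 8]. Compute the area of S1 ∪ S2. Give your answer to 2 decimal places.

By inclusion–exclusion:
Individual areas: |S1| = 12, |S2| = 4.
|S1∩S2|: x∈[5,6], y∈[6,7] → 1·1 = 1.
|S1 ∪ S2| = 16 − 1 = 15.00.

15.00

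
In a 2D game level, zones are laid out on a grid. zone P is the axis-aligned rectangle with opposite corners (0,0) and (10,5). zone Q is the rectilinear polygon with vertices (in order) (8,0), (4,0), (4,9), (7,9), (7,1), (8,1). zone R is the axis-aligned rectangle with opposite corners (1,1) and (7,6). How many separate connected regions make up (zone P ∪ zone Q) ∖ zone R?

(zone P ∪ zone Q) ∖ zone R splits into 2 disjoint pieces (area 26, area 9).

2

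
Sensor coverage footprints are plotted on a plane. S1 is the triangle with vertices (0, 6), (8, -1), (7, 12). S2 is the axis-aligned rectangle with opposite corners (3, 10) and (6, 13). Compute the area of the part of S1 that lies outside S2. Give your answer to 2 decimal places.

|S1| = 48.5, |S1∩S2| = 0.7619.
|S1 ∖ S2| = |S1| − |S1∩S2| = 48.5 − 0.7619 = 47.74.

47.74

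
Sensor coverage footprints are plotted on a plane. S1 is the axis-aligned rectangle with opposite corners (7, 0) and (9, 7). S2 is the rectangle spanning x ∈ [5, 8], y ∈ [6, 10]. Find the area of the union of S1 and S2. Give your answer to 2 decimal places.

25.00

By inclusion–exclusion:
Individual areas: |S1| = 14, |S2| = 12.
|S1∩S2|: x∈[7,8], y∈[6,7] → 1·1 = 1.
|S1 ∪ S2| = 26 − 1 = 25.00.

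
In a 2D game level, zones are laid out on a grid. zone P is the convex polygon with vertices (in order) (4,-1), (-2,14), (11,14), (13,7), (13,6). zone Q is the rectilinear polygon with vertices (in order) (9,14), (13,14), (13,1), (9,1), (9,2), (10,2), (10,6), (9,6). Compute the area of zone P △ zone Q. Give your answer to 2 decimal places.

|zone P| = 141.5, |zone Q| = 48, |zone P∩zone Q| = 28.5.
|zone P △ zone Q| = |zone P| + |zone Q| − 2·|zone P∩zone Q| = 141.5 + 48 − 57 = 132.50.

132.50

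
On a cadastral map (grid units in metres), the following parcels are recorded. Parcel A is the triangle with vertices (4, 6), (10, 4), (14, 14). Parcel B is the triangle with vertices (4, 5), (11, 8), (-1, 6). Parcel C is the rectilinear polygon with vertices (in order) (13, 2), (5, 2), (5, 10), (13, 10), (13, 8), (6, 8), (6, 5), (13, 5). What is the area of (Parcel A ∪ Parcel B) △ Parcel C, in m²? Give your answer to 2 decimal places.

58.85

|Parcel A ∪ Parcel B| = 39.7878.
|(Parcel A ∪ Parcel B) ∩ Parcel C| = 11.9688.
|(Parcel A ∪ Parcel B) △ Parcel C| = 39.7878 + 43 − 23.9376 = 58.85.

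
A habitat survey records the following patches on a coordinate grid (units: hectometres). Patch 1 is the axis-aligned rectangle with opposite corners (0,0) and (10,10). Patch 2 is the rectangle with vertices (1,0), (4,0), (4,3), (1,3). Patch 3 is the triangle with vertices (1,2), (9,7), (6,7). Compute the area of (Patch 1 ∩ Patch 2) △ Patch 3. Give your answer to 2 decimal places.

15.90

|Patch 1 ∩ Patch 2| = 9.
|(Patch 1 ∩ Patch 2) ∩ Patch 3| = 0.3.
|(Patch 1 ∩ Patch 2) △ Patch 3| = 9 + 7.5 − 0.6 = 15.90.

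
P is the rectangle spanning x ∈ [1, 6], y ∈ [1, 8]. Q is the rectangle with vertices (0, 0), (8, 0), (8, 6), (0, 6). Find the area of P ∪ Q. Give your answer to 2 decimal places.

58.00

By inclusion–exclusion:
Individual areas: |P| = 35, |Q| = 48.
|P∩Q|: x∈[1,6], y∈[1,6] → 5·5 = 25.
|P ∪ Q| = 83 − 25 = 58.00.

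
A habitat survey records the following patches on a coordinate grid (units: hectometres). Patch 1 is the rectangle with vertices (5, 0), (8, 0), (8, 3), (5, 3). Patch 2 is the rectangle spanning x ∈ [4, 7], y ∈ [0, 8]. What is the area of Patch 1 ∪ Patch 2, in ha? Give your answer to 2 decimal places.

27.00

By inclusion–exclusion:
Individual areas: |Patch 1| = 9, |Patch 2| = 24.
|Patch 1∩Patch 2|: x∈[5,7], y∈[0,3] → 2·3 = 6.
|Patch 1 ∪ Patch 2| = 33 − 6 = 27.00.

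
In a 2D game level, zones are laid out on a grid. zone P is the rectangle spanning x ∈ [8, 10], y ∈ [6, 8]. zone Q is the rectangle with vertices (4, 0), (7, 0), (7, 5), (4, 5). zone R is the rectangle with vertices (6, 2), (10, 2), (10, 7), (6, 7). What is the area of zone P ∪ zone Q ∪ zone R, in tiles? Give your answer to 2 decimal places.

By inclusion–exclusion:
Individual areas: |zone P| = 4, |zone Q| = 15, |zone R| = 20.
|zone P∩zone Q| = 0 (no overlap).
|zone P∩zone R|: x∈[8,10], y∈[6,7] → 2·1 = 2.
|zone Q∩zone R|: x∈[6,7], y∈[2,5] → 1·3 = 3.
|zone P∩zone Q∩zone R| = 0.
|zone P ∪ zone Q ∪ zone R| = 39 − 5 + 0 = 34.00.

34.00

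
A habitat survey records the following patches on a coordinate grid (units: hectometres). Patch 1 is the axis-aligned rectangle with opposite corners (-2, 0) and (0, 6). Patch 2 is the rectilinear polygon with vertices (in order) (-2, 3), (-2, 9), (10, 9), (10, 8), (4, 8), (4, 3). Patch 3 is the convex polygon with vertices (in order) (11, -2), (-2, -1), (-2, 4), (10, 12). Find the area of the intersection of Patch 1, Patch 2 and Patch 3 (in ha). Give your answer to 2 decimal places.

3.33

The intersection is the polygon with vertices (0,3), (-2,3), (-2,4), (0,5.333).
By the shoelace formula its area is 3.33.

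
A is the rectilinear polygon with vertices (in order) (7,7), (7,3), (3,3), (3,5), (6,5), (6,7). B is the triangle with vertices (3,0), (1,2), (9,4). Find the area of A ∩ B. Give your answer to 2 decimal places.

The intersection is the polygon with vertices (7,3), (5,3), (7,3.5).
By the shoelace formula its area is 0.50.

0.50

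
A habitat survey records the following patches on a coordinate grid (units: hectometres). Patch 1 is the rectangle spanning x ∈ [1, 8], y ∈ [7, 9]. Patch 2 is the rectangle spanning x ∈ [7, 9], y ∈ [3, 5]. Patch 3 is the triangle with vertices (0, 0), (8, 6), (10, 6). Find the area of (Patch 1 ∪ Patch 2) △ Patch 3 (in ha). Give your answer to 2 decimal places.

22.93

|Patch 1 ∪ Patch 2| = 18.
|(Patch 1 ∪ Patch 2) ∩ Patch 3| = 0.5333.
|(Patch 1 ∪ Patch 2) △ Patch 3| = 18 + 6 − 1.0667 = 22.93.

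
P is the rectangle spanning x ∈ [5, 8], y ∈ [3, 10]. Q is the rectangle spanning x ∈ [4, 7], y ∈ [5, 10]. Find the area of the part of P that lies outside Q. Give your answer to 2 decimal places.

|P∩Q|: x∈[5,7], y∈[5,10] → 2·5 = 10.
|P| = 21.
|P ∖ Q| = |P| − |P∩Q| = 21 − 10 = 11.00.

11.00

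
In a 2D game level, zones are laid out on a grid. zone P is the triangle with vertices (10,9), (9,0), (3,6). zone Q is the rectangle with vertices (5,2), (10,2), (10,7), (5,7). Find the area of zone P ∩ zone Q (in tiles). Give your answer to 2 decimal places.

The intersection is the polygon with vertices (9.222,2), (7,2), (5,4), (5,6.857), (5.333,7), (9.778,7).
By the shoelace formula its area is 20.48.

20.48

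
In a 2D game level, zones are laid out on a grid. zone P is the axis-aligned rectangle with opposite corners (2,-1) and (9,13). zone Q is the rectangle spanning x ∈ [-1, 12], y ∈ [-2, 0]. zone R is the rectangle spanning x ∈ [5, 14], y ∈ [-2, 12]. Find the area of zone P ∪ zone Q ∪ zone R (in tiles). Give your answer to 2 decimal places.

By inclusion–exclusion:
Individual areas: |zone P| = 98, |zone Q| = 26, |zone R| = 126.
|zone P∩zone Q|: x∈[2,9], y∈[-1,0] → 7·1 = 7.
|zone P∩zone R|: x∈[5,9], y∈[-1,12] → 4·13 = 52.
|zone Q∩zone R|: x∈[5,12], y∈[-2,0] → 7·2 = 14.
|zone P∩zone Q∩zone R| = 4.
|zone P ∪ zone Q ∪ zone R| = 250 − 73 + 4 = 181.00.

181.00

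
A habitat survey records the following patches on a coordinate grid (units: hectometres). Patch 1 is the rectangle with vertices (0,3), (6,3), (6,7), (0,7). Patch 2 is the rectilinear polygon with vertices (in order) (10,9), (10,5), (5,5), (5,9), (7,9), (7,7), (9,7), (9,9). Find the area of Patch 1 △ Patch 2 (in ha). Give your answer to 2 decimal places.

36.00

|Patch 1| = 24, |Patch 2| = 16, |Patch 1∩Patch 2| = 2.
|Patch 1 △ Patch 2| = |Patch 1| + |Patch 2| − 2·|Patch 1∩Patch 2| = 24 + 16 − 4 = 36.00.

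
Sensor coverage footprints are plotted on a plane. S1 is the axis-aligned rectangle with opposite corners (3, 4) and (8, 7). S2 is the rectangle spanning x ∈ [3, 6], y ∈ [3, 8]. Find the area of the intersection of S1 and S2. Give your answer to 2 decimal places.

|S1∩S2|: x∈[3,6], y∈[4,7] → 3·3 = 9.

9.00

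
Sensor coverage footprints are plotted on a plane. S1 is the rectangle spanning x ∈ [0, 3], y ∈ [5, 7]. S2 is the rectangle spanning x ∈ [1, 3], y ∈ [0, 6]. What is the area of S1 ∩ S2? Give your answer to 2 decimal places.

2.00

|S1∩S2|: x∈[1,3], y∈[5,6] → 2·1 = 2.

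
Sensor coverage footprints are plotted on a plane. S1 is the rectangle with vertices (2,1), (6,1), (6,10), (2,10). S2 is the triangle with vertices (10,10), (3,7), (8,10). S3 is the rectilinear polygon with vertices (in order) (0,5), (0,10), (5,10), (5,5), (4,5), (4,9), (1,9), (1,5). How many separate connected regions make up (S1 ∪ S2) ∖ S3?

(S1 ∪ S2) ∖ S3 is a single connected region.

1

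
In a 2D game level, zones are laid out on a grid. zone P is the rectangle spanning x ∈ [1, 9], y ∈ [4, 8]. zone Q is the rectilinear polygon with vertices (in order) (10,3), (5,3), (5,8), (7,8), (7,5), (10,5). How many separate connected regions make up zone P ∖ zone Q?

2

zone P ∖ zone Q splits into 2 disjoint pieces (area 6, area 16).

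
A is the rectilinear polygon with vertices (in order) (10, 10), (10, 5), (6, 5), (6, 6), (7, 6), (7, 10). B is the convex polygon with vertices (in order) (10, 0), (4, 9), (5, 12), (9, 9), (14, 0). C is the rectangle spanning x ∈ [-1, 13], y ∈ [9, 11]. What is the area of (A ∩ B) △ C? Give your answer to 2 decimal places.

38.43

|A ∩ B| = 13.1.
|(A ∩ B) ∩ C| = 1.3333.
|(A ∩ B) △ C| = 13.1 + 28 − 2.6667 = 38.43.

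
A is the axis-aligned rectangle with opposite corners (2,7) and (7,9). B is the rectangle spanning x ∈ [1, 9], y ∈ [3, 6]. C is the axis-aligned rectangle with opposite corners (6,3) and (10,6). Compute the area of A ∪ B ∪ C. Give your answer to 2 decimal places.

37.00

By inclusion–exclusion:
Individual areas: |A| = 10, |B| = 24, |C| = 12.
|A∩B| = 0 (no overlap).
|A∩C| = 0 (no overlap).
|B∩C|: x∈[6,9], y∈[3,6] → 3·3 = 9.
|A∩B∩C| = 0.
|A ∪ B ∪ C| = 46 − 9 + 0 = 37.00.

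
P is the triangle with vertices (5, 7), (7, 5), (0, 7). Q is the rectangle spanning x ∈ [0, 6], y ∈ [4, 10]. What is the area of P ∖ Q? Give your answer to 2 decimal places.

|P| = 5, |P∩Q| = 4.6429.
|P ∖ Q| = |P| − |P∩Q| = 5 − 4.6429 = 0.36.

0.36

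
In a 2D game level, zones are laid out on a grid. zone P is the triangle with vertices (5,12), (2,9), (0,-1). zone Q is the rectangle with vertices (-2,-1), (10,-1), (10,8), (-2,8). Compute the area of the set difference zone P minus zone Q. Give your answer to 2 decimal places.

4.52

|zone P| = 12, |zone P∩zone Q| = 7.4769.
|zone P ∖ zone Q| = |zone P| − |zone P∩zone Q| = 12 − 7.4769 = 4.52.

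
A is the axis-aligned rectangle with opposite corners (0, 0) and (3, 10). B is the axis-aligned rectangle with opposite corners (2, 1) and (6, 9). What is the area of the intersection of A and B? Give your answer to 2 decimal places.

8.00

|A∩B|: x∈[2,3], y∈[1,9] → 1·8 = 8.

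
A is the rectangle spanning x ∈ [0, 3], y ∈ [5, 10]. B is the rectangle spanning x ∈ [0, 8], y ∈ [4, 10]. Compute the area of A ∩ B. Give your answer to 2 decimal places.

15.00

|A∩B|: x∈[0,3], y∈[5,10] → 3·5 = 15.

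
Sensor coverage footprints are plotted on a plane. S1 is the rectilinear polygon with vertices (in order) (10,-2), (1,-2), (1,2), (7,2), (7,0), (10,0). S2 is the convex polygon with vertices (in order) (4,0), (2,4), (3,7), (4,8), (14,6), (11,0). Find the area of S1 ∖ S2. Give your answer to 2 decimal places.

23.00

|S1| = 30, |S1∩S2| = 7.
|S1 ∖ S2| = |S1| − |S1∩S2| = 30 − 7 = 23.00.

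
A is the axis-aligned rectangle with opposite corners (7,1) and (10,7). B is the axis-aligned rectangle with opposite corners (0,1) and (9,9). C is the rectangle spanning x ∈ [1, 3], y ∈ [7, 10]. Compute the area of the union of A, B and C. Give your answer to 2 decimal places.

By inclusion–exclusion:
Individual areas: |A| = 18, |B| = 72, |C| = 6.
|A∩B|: x∈[7,9], y∈[1,7] → 2·6 = 12.
|A∩C| = 0 (no overlap).
|B∩C|: x∈[1,3], y∈[7,9] → 2·2 = 4.
|A∩B∩C| = 0.
|A ∪ B ∪ C| = 96 − 16 + 0 = 80.00.

80.00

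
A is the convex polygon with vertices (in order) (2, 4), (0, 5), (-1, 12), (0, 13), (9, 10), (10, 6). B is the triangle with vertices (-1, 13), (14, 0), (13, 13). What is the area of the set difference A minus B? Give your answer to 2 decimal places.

|A| = 66.5, |A∩B| = 30.8276.
|A ∖ B| = |A| − |A∩B| = 66.5 − 30.8276 = 35.67.

35.67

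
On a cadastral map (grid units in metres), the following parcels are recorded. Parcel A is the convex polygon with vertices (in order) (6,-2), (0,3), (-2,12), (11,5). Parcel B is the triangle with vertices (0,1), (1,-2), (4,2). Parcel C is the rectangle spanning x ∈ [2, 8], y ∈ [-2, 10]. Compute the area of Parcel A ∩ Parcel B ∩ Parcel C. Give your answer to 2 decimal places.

The intersection is the polygon with vertices (4,2), (2.923,0.564), (2,1.333), (2,1.5).
By the shoelace formula its area is 1.24.

1.24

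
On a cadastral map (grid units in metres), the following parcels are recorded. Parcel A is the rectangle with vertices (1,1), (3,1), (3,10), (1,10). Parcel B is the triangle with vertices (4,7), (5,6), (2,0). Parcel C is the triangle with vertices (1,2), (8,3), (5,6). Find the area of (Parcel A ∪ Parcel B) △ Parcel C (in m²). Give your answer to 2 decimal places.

|Parcel A ∪ Parcel B| = 21.8571.
|(Parcel A ∪ Parcel B) ∩ Parcel C| = 3.6423.
|(Parcel A ∪ Parcel B) △ Parcel C| = 21.8571 + 12 − 7.2846 = 26.57.

26.57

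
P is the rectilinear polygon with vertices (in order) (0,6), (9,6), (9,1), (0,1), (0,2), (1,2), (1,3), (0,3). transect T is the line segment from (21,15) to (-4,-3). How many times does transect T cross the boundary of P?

2

The segment meets the boundary at (1.556,1), (8.5,6).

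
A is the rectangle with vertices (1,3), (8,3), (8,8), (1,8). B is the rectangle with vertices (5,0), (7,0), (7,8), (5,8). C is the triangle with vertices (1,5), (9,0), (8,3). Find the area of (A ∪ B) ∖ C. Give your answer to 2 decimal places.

|A ∪ B| = 41.
|(A ∪ B) ∩ C| = 6.05.
|(A ∪ B) ∖ C| = 41 − 6.05 = 34.95.

34.95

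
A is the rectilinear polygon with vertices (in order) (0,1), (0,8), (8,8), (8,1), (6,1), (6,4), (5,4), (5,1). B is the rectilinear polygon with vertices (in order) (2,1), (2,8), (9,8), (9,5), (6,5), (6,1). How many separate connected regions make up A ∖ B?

A ∖ B splits into 2 disjoint pieces (area 14, area 8).

2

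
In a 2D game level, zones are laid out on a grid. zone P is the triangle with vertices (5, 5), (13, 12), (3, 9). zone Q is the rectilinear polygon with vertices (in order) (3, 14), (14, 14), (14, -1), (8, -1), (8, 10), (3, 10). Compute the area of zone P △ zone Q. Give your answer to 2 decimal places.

|zone P| = 23, |zone Q| = 110, |zone P∩zone Q| = 7.6042.
|zone P △ zone Q| = |zone P| + |zone Q| − 2·|zone P∩zone Q| = 23 + 110 − 15.2083 = 117.79.

117.79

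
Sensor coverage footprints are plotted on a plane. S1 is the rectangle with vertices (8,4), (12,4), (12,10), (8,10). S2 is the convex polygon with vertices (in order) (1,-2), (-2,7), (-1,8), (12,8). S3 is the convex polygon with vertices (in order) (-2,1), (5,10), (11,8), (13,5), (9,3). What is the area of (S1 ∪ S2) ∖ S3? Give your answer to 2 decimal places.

|S1 ∪ S2| = 87.7273.
|(S1 ∪ S2) ∩ S3| = 55.2543.
|(S1 ∪ S2) ∖ S3| = 87.7273 − 55.2543 = 32.47.

32.47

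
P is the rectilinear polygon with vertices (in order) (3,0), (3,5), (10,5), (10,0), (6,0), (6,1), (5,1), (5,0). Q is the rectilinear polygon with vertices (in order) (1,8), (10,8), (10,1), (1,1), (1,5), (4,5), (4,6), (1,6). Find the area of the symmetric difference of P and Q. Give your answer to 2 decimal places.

|P| = 34, |Q| = 60, |P∩Q| = 28.
|P △ Q| = |P| + |Q| − 2·|P∩Q| = 34 + 60 − 56 = 38.00.

38.00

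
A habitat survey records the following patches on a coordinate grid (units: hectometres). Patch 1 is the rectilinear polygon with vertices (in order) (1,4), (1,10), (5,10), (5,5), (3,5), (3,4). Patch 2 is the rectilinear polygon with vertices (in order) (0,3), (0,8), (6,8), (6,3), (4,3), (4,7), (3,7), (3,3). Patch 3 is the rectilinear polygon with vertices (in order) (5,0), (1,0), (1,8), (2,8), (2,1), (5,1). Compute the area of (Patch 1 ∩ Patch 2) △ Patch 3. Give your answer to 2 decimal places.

15.00

|Patch 1 ∩ Patch 2| = 12.
|(Patch 1 ∩ Patch 2) ∩ Patch 3| = 4.
|(Patch 1 ∩ Patch 2) △ Patch 3| = 12 + 11 − 8 = 15.00.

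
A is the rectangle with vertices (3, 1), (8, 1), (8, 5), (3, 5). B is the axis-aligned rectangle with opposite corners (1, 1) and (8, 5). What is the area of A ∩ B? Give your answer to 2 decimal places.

|A∩B|: x∈[3,8], y∈[1,5] → 5·4 = 20.

20.00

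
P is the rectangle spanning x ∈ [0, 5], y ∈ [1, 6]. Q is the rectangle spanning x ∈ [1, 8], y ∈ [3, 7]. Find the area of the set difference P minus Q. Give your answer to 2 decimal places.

13.00

|P∩Q|: x∈[1,5], y∈[3,6] → 4·3 = 12.
|P| = 25.
|P ∖ Q| = |P| − |P∩Q| = 25 − 12 = 13.00.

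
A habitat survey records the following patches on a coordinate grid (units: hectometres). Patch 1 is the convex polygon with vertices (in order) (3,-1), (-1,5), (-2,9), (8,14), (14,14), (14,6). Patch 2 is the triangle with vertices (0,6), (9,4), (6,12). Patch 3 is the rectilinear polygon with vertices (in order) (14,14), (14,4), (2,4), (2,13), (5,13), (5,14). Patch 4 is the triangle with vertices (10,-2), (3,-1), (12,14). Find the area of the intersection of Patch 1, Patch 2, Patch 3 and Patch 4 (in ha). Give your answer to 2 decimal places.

The intersection is the polygon with vertices (6.353,4.588), (7.846,7.077), (9,4).
By the shoelace formula its area is 3.73.

3.73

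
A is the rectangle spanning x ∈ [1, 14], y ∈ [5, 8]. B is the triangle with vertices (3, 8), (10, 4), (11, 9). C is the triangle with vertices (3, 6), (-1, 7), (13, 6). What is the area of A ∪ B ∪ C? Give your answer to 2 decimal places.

44.23

By inclusion–exclusion:
Individual areas: |A| = 39, |B| = 19.5, |C| = 5.
|A∩B| = 14.625.
|A∩C| = 4.6429.
|B∩C| = 1.4865.
|A∩B∩C| = 1.4865.
|A ∪ B ∪ C| = 63.5 − 20.7543 + 1.4865 = 44.23.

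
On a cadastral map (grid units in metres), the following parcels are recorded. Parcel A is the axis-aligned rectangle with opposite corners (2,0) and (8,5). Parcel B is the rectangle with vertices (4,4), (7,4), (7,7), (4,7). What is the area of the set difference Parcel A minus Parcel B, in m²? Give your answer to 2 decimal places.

|Parcel A∩Parcel B|: x∈[4,7], y∈[4,5] → 3·1 = 3.
|Parcel A| = 30.
|Parcel A ∖ Parcel B| = |Parcel A| − |Parcel A∩Parcel B| = 30 − 3 = 27.00.

27.00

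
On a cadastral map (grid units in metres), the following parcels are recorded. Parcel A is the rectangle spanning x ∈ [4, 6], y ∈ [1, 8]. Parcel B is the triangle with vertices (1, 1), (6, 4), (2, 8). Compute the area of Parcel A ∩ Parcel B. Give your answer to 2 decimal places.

The intersection is the polygon with vertices (4,6), (6,4), (4,2.8).
By the shoelace formula its area is 3.20.

3.20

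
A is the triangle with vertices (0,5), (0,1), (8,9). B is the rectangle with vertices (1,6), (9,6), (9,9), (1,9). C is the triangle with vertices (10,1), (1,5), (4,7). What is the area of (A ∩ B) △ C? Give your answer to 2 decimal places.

17.00

|A ∩ B| = 4.5.
|(A ∩ B) ∩ C| = 1.25.
|(A ∩ B) △ C| = 4.5 + 15 − 2.5 = 17.00.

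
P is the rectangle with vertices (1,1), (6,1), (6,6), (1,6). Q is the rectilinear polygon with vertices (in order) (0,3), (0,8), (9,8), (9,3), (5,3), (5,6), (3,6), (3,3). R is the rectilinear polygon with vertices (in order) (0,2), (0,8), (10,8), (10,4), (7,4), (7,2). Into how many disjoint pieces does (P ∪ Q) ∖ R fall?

(P ∪ Q) ∖ R splits into 2 disjoint pieces (area 5, area 2).

2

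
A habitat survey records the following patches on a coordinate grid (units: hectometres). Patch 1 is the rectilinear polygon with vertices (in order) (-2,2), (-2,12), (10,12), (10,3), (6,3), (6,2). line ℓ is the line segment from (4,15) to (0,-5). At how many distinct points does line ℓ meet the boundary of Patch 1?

The segment meets the boundary at (1.4,2), (3.4,12).

2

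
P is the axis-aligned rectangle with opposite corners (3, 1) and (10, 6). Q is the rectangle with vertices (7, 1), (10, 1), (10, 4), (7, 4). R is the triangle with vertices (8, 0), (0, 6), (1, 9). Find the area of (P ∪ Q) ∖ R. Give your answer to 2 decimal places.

28.65

|P ∪ Q| = 35.
|(P ∪ Q) ∩ R| = 6.3472.
|(P ∪ Q) ∖ R| = 35 − 6.3472 = 28.65.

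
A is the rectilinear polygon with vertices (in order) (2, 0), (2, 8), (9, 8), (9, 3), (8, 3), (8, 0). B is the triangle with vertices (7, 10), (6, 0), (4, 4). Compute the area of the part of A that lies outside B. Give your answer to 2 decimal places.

|A| = 53, |A∩B| = 11.2.
|A ∖ B| = |A| − |A∩B| = 53 − 11.2 = 41.80.

41.80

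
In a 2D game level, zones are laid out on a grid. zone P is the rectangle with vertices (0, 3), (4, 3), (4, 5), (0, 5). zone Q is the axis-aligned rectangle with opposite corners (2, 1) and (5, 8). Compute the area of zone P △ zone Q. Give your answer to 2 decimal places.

|zone P∩zone Q|: x∈[2,4], y∈[3,5] → 2·2 = 4.
|zone P △ zone Q| = |zone P| + |zone Q| − 2·|zone P∩zone Q| = 8 + 21 − 8 = 21.00.

21.00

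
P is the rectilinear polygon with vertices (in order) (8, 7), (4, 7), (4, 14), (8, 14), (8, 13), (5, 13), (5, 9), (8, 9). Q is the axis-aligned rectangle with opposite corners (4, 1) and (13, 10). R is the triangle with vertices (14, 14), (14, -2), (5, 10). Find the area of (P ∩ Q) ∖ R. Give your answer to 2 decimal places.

|P ∩ Q| = 9.
|(P ∩ Q) ∩ R| = 3.
|(P ∩ Q) ∖ R| = 9 − 3 = 6.00.

6.00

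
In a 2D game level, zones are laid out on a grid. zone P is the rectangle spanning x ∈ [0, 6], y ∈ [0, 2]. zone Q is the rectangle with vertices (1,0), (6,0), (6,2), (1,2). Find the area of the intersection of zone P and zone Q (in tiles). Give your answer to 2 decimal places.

10.00

|zone P∩zone Q|: x∈[1,6], y∈[0,2] → 5·2 = 10.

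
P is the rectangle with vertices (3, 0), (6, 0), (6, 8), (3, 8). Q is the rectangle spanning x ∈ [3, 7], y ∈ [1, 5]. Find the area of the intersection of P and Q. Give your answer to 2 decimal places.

12.00

|P∩Q|: x∈[3,6], y∈[1,5] → 3·4 = 12.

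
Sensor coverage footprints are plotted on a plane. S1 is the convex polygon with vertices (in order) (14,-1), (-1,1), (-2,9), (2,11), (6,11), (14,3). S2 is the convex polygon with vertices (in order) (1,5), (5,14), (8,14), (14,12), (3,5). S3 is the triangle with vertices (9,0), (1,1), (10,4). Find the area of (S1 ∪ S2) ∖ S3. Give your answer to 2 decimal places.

|S1 ∪ S2| = 165.25.
|(S1 ∪ S2) ∩ S3| = 16.5.
|(S1 ∪ S2) ∖ S3| = 165.25 − 16.5 = 148.75.

148.75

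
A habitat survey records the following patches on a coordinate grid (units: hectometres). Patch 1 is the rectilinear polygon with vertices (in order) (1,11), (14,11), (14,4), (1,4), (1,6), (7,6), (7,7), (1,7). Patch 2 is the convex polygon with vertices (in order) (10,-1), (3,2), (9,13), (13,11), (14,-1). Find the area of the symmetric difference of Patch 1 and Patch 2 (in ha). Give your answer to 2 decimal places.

84.51

|Patch 1| = 85, |Patch 2| = 98.5, |Patch 1∩Patch 2| = 49.4962.
|Patch 1 △ Patch 2| = |Patch 1| + |Patch 2| − 2·|Patch 1∩Patch 2| = 85 + 98.5 − 98.9924 = 84.51.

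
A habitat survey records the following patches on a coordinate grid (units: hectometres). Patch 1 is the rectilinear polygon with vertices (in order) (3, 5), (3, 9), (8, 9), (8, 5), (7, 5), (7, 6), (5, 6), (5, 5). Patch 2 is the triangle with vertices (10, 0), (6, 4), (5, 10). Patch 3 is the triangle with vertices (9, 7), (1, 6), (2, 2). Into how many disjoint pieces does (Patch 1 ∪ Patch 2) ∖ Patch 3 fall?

(Patch 1 ∪ Patch 2) ∖ Patch 3 splits into 2 disjoint pieces (area 12.3542, area 6.9476).

2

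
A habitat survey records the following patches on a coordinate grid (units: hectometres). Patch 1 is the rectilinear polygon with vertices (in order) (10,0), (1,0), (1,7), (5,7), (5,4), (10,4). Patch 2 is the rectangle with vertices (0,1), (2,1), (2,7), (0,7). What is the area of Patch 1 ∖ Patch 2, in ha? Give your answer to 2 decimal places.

42.00

|Patch 1| = 48, |Patch 1∩Patch 2| = 6.
|Patch 1 ∖ Patch 2| = |Patch 1| − |Patch 1∩Patch 2| = 48 − 6 = 42.00.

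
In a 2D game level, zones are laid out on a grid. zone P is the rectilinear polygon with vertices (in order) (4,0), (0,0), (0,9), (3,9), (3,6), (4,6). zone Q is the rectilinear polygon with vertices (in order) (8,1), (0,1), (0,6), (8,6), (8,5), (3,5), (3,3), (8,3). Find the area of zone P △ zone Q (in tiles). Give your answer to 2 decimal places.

27.00

|zone P| = 33, |zone Q| = 30, |zone P∩zone Q| = 18.
|zone P △ zone Q| = |zone P| + |zone Q| − 2·|zone P∩zone Q| = 33 + 30 − 36 = 27.00.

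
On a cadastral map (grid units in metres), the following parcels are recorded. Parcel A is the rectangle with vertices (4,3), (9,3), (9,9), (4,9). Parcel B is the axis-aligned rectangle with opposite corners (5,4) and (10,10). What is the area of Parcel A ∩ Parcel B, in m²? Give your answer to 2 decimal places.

20.00

|Parcel A∩Parcel B|: x∈[5,9], y∈[4,9] → 4·5 = 20.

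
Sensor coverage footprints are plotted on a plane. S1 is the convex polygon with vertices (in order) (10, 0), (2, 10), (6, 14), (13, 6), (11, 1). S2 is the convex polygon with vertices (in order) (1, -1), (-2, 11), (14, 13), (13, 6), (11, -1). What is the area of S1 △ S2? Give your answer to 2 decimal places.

|S1| = 70.5, |S2| = 172.5, |S1∩S2| = 66.6368.
|S1 △ S2| = |S1| + |S2| − 2·|S1∩S2| = 70.5 + 172.5 − 133.2736 = 109.73.

109.73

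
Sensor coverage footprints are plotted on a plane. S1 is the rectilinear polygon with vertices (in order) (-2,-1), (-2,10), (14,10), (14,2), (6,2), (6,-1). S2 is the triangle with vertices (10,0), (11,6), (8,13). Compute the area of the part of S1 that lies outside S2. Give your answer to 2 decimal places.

|S1| = 152, |S1∩S2| = 10.6227.
|S1 ∖ S2| = |S1| − |S1∩S2| = 152 − 10.6227 = 141.38.

141.38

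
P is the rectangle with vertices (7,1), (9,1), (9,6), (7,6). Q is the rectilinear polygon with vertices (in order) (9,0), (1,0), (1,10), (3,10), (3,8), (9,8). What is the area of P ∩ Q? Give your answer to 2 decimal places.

The intersection is the polygon with vertices (9,1), (7,1), (7,6), (9,6).
By the shoelace formula its area is 10.00.

10.00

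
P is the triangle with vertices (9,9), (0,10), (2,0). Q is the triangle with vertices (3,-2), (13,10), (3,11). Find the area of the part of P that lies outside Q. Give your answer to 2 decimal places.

18.86

|P| = 44, |P∩Q| = 25.1429.
|P ∖ Q| = |P| − |P∩Q| = 44 − 25.1429 = 18.86.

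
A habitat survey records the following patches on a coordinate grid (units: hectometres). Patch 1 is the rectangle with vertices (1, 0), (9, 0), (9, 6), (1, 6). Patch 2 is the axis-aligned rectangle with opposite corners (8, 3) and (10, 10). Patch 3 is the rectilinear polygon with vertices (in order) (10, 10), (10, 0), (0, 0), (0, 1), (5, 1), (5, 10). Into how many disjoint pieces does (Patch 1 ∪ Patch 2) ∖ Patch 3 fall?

(Patch 1 ∪ Patch 2) ∖ Patch 3 is a single connected region.

1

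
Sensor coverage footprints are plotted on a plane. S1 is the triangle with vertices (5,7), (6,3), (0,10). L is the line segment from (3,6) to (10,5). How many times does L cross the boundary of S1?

2

The segment meets the boundary at (5.333,5.667), (3.488,5.93).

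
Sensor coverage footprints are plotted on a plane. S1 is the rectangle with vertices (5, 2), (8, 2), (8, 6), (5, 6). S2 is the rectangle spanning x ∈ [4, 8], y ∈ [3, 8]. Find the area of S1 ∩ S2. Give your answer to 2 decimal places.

9.00

|S1∩S2|: x∈[5,8], y∈[3,6] → 3·3 = 9.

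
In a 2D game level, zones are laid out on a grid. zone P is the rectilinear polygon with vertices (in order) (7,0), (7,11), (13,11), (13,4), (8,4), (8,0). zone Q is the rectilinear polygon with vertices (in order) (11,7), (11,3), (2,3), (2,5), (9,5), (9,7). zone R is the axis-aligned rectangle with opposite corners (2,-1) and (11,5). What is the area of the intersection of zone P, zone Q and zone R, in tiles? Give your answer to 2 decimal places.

The intersection is the polygon with vertices (9,5), (11,5), (11,4), (8,4), (8,3), (7,3), (7,5).
By the shoelace formula its area is 5.00.

5.00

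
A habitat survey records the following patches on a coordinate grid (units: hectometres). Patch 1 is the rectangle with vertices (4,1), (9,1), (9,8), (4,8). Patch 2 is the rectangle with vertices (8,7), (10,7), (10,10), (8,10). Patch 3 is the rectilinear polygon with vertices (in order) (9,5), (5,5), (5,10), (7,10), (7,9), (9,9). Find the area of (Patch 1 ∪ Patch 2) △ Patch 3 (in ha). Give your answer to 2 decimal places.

|Patch 1 ∪ Patch 2| = 40.
|(Patch 1 ∪ Patch 2) ∩ Patch 3| = 13.
|(Patch 1 ∪ Patch 2) △ Patch 3| = 40 + 18 − 26 = 32.00.

32.00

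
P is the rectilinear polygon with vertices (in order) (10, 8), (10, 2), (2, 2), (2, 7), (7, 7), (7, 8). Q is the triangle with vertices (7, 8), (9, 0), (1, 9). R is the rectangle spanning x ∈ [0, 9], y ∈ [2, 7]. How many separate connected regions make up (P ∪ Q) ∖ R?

2

(P ∪ Q) ∖ R splits into 2 disjoint pieces (area 15.2222, area 1.2778).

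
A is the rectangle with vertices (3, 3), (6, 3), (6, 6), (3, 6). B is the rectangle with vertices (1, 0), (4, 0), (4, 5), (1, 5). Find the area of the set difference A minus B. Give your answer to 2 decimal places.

7.00

|A∩B|: x∈[3,4], y∈[3,5] → 1·2 = 2.
|A| = 9.
|A ∖ B| = |A| − |A∩B| = 9 − 2 = 7.00.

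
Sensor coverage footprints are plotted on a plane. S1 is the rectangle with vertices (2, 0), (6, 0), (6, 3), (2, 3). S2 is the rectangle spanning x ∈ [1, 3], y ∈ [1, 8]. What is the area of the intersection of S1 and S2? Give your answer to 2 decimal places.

2.00

|S1∩S2|: x∈[2,3], y∈[1,3] → 1·2 = 2.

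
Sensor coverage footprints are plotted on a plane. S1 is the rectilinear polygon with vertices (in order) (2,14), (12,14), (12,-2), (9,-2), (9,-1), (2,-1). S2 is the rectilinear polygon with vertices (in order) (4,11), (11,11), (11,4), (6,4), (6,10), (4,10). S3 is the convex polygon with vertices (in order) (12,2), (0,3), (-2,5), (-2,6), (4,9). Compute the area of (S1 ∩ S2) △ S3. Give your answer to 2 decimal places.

|S1 ∩ S2| = 37.
|(S1 ∩ S2) ∩ S3| = 6.0357.
|(S1 ∩ S2) △ S3| = 37 + 51 − 12.0714 = 75.93.

75.93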